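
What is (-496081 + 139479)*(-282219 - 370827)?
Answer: 232877509692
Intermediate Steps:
(-496081 + 139479)*(-282219 - 370827) = -356602*(-653046) = 232877509692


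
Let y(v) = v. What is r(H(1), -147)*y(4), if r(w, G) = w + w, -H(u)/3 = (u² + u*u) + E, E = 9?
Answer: -264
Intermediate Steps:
H(u) = -27 - 6*u² (H(u) = -3*((u² + u*u) + 9) = -3*((u² + u²) + 9) = -3*(2*u² + 9) = -3*(9 + 2*u²) = -27 - 6*u²)
r(w, G) = 2*w
r(H(1), -147)*y(4) = (2*(-27 - 6*1²))*4 = (2*(-27 - 6*1))*4 = (2*(-27 - 6))*4 = (2*(-33))*4 = -66*4 = -264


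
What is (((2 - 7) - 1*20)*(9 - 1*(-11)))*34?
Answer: -17000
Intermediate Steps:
(((2 - 7) - 1*20)*(9 - 1*(-11)))*34 = ((-5 - 20)*(9 + 11))*34 = -25*20*34 = -500*34 = -17000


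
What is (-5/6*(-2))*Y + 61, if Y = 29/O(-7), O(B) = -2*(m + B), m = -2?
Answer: 3439/54 ≈ 63.685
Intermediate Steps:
O(B) = 4 - 2*B (O(B) = -2*(-2 + B) = 4 - 2*B)
Y = 29/18 (Y = 29/(4 - 2*(-7)) = 29/(4 + 14) = 29/18 ≈ 1.6111)
(-5/6*(-2))*Y + 61 = (-5/6*(-2))*(29/18) + 61 = (-5*⅙*(-2))*(29/18) + 61 = -⅚*(-2)*(29/18) + 61 = (5/3)*(29/18) + 61 = 145/54 + 61 = 3439/54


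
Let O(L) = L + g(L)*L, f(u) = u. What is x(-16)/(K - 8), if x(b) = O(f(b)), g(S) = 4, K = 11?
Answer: -80/3 ≈ -26.667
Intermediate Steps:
O(L) = 5*L (O(L) = L + 4*L = 5*L)
x(b) = 5*b
x(-16)/(K - 8) = (5*(-16))/(11 - 8) = -80/3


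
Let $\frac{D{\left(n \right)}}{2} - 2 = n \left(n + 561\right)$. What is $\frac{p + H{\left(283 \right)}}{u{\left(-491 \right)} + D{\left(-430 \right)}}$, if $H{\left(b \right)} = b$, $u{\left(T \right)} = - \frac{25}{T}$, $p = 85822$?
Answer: $- \frac{42277555}{55314071} \approx -0.76432$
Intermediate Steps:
$D{\left(n \right)} = 4 + 2 n \left(561 + n\right)$ ($D{\left(n \right)} = 4 + 2 n \left(n + 561\right) = 4 + 2 n \left(561 + n\right)$)
$\frac{p + H{\left(283 \right)}}{u{\left(-491 \right)} + D{\left(-430 \right)}} = \frac{85822 + 283}{- \frac{25}{-491} + \left(4 + 2 \left(-430\right)^{2} + 1122 \left(-430\right)\right)} = \frac{86105}{\left(-25\right) \left(- \frac{1}{491}\right) + \left(4 + 2 \cdot 184900 - 482460\right)} = \frac{86105}{\frac{25}{491} + \left(4 + 369800 - 482460\right)} = \frac{86105}{\frac{25}{491} - 112656} = \frac{86105}{- \frac{55314071}{491}} = 86105 \left(- \frac{491}{55314071}\right) = - \frac{42277555}{55314071}$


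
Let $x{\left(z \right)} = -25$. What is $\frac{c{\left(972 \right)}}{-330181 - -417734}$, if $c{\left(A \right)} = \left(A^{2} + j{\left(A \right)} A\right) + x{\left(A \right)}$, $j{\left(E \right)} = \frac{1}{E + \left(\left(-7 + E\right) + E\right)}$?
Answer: $\frac{2748304903}{254691677} \approx 10.791$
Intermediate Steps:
$j{\left(E \right)} = \frac{1}{-7 + 3 E}$ ($j{\left(E \right)} = \frac{1}{E + \left(-7 + 2 E\right)} = \frac{1}{-7 + 3 E}$)
$c{\left(A \right)} = -25 + A^{2} + \frac{A}{-7 + 3 A}$ ($c{\left(A \right)} = \left(A^{2} + \frac{A}{-7 + 3 A}\right) - 25 = -25 + A^{2} + \frac{A}{-7 + 3 A}$)
$\frac{c{\left(972 \right)}}{-330181 - -417734} = \frac{\frac{1}{-7 + 3 \cdot 972} \left(972 + \left(-25 + 972^{2}\right) \left(-7 + 3 \cdot 972\right)\right)}{-330181 - -417734} = \frac{\frac{1}{-7 + 2916} \left(972 + \left(-25 + 944784\right) \left(-7 + 2916\right)\right)}{-330181 + 417734} = \frac{\frac{1}{2909} \left(972 + 944759 \cdot 2909\right)}{87553} = \frac{972 + 2748303931}{2909} \cdot \frac{1}{87553} = \frac{1}{2909} \cdot 2748304903 \cdot \frac{1}{87553} = \frac{2748304903}{2909} \cdot \frac{1}{87553} = \frac{2748304903}{254691677}$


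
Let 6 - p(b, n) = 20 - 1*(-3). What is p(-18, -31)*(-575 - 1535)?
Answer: 35870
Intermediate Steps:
p(b, n) = -17 (p(b, n) = 6 - (20 - 1*(-3)) = 6 - (20 + 3) = 6 - 1*23 = 6 - 23 = -17)
p(-18, -31)*(-575 - 1535) = -17*(-575 - 1535) = -17*(-2110) = 35870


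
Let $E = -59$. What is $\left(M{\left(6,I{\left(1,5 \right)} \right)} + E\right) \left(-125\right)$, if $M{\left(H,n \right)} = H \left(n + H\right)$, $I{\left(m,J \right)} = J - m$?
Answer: $-125$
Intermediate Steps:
$M{\left(H,n \right)} = H \left(H + n\right)$
$\left(M{\left(6,I{\left(1,5 \right)} \right)} + E\right) \left(-125\right) = \left(6 \left(6 + \left(5 - 1\right)\right) - 59\right) \left(-125\right) = \left(6 \left(6 + 4\right) - 59\right) \left(-125\right) = \left(6 \cdot 10 - 59\right) \left(-125\right) = \left(60 - 59\right) \left(-125\right) = 1 \left(-125\right) = -125$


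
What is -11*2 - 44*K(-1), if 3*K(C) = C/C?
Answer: -110/3 ≈ -36.667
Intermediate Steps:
K(C) = ⅓ (K(C) = (C/C)/3 = (⅓)*1 = ⅓)
-11*2 - 44*K(-1) = -11*2 - 44*⅓ = -22 - 44/3 = -110/3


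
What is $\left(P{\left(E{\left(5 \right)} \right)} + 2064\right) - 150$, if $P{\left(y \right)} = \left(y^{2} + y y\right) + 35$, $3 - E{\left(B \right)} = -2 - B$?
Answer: $2149$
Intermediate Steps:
$E{\left(B \right)} = 5 + B$ ($E{\left(B \right)} = 3 - \left(-2 - B\right) = 3 + \left(2 + B\right) = 5 + B$)
$P{\left(y \right)} = 35 + 2 y^{2}$ ($P{\left(y \right)} = \left(y^{2} + y^{2}\right) + 35 = 2 y^{2} + 35 = 35 + 2 y^{2}$)
$\left(P{\left(E{\left(5 \right)} \right)} + 2064\right) - 150 = \left(\left(35 + 2 \left(5 + 5\right)^{2}\right) + 2064\right) - 150 = \left(\left(35 + 2 \cdot 10^{2}\right) + 2064\right) - 150 = \left(\left(35 + 2 \cdot 100\right) + 2064\right) - 150 = \left(\left(35 + 200\right) + 2064\right) - 150 = \left(235 + 2064\right) - 150 = 2299 - 150 = 2149$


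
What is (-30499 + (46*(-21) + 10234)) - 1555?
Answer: -22786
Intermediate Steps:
(-30499 + (46*(-21) + 10234)) - 1555 = (-30499 + (-966 + 10234)) - 1555 = (-30499 + 9268) - 1555 = -21231 - 1555 = -22786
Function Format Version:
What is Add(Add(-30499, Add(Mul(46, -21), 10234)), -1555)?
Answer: -22786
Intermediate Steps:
Add(Add(-30499, Add(Mul(46, -21), 10234)), -1555) = Add(Add(-30499, Add(-966, 10234)), -1555) = Add(Add(-30499, 9268), -1555) = Add(-21231, -1555) = -22786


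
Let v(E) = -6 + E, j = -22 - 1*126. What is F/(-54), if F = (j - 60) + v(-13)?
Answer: 227/54 ≈ 4.2037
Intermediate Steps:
j = -148 (j = -22 - 126 = -148)
F = -227 (F = (-148 - 60) + (-6 - 13) = -208 - 19 = -227)
F/(-54) = -227/(-54) = -1/54*(-227) = 227/54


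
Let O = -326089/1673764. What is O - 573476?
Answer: -959863809753/1673764 ≈ -5.7348e+5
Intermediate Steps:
O = -326089/1673764 (O = -326089*1/1673764 = -326089/1673764 ≈ -0.19482)
O - 573476 = -326089/1673764 - 573476 = -959863809753/1673764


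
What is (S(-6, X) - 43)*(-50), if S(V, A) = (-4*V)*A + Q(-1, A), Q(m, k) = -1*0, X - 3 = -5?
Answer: 4550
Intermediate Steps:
X = -2 (X = 3 - 5 = -2)
Q(m, k) = 0
S(V, A) = -4*A*V (S(V, A) = (-4*V)*A + 0 = -4*A*V + 0 = -4*A*V)
(S(-6, X) - 43)*(-50) = (-4*(-2)*(-6) - 43)*(-50) = (-48 - 43)*(-50) = -91*(-50) = 4550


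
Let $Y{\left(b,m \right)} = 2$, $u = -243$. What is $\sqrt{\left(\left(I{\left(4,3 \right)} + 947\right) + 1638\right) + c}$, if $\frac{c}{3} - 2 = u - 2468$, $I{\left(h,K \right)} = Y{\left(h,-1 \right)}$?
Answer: $2 i \sqrt{1385} \approx 74.431 i$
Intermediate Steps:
$I{\left(h,K \right)} = 2$
$c = -8127$ ($c = 6 + 3 \left(-243 - 2468\right) = 6 + 3 \left(-2711\right) = 6 - 8133 = -8127$)
$\sqrt{\left(\left(I{\left(4,3 \right)} + 947\right) + 1638\right) + c} = \sqrt{\left(\left(2 + 947\right) + 1638\right) - 8127} = \sqrt{\left(949 + 1638\right) - 8127} = \sqrt{2587 - 8127} = \sqrt{-5540} = 2 i \sqrt{1385}$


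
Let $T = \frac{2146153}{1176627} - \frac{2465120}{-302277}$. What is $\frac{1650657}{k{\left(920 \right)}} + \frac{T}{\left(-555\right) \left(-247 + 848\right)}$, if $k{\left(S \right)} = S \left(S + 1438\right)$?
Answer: $\frac{161166528758342770147}{211819880422601368880} \approx 0.76087$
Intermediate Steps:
$k{\left(S \right)} = S \left(1438 + S\right)$
$T = \frac{394362160069}{39518586631}$ ($T = 2146153 \cdot \frac{1}{1176627} - - \frac{2465120}{302277} = \frac{2146153}{1176627} + \frac{2465120}{302277} = \frac{394362160069}{39518586631} \approx 9.9792$)
$\frac{1650657}{k{\left(920 \right)}} + \frac{T}{\left(-555\right) \left(-247 + 848\right)} = \frac{1650657}{920 \left(1438 + 920\right)} + \frac{394362160069}{39518586631 \left(- 555 \left(-247 + 848\right)\right)} = \frac{1650657}{920 \cdot 2358} + \frac{394362160069}{39518586631 \left(\left(-555\right) 601\right)} = \frac{1650657}{2169360} + \frac{394362160069}{39518586631 \left(-333555\right)} = 1650657 \cdot \frac{1}{2169360} + \frac{394362160069}{39518586631} \left(- \frac{1}{333555}\right) = \frac{550219}{723120} - \frac{394362160069}{13181622163703205} = \frac{161166528758342770147}{211819880422601368880}$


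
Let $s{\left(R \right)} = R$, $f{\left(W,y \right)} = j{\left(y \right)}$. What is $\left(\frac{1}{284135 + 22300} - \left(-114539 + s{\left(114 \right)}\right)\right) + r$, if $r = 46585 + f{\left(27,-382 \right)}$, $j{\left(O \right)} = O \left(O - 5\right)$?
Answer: $\frac{94640611141}{306435} \approx 3.0884 \cdot 10^{5}$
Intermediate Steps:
$j{\left(O \right)} = O \left(-5 + O\right)$
$f{\left(W,y \right)} = y \left(-5 + y\right)$
$r = 194419$ ($r = 46585 - 382 \left(-5 - 382\right) = 46585 - -147834 = 46585 + 147834 = 194419$)
$\left(\frac{1}{284135 + 22300} - \left(-114539 + s{\left(114 \right)}\right)\right) + r = \left(\frac{1}{284135 + 22300} + \left(114539 - 114\right)\right) + 194419 = \left(\frac{1}{306435} + \left(114539 - 114\right)\right) + 194419 = \left(\frac{1}{306435} + 114425\right) + 194419 = \frac{35063824876}{306435} + 194419 = \frac{94640611141}{306435}$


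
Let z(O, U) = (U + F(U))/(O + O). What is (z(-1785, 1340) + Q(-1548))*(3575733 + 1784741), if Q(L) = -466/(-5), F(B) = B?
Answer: 7433581012/15 ≈ 4.9557e+8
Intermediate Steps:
Q(L) = 466/5 (Q(L) = -⅕*(-466) = 466/5)
z(O, U) = U/O (z(O, U) = (U + U)/(O + O) = (2*U)/((2*O)) = (2*U)*(1/(2*O)) = U/O)
(z(-1785, 1340) + Q(-1548))*(3575733 + 1784741) = (1340/(-1785) + 466/5)*(3575733 + 1784741) = (1340*(-1/1785) + 466/5)*5360474 = (-268/357 + 466/5)*5360474 = (165022/1785)*5360474 = 7433581012/15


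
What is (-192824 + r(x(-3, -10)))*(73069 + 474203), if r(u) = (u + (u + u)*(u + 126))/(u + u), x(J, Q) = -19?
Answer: -105468344388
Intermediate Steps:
r(u) = (u + 2*u*(126 + u))/(2*u) (r(u) = (u + (2*u)*(126 + u))/((2*u)) = (u + 2*u*(126 + u))*(1/(2*u)) = (u + 2*u*(126 + u))/(2*u))
(-192824 + r(x(-3, -10)))*(73069 + 474203) = (-192824 + (253/2 - 19))*(73069 + 474203) = (-192824 + 215/2)*547272 = -385433/2*547272 = -105468344388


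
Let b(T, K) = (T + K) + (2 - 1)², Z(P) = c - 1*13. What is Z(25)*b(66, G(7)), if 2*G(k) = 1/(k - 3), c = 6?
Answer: -3759/8 ≈ -469.88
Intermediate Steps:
Z(P) = -7 (Z(P) = 6 - 1*13 = 6 - 13 = -7)
G(k) = 1/(2*(-3 + k)) (G(k) = 1/(2*(k - 3)) = 1/(2*(-3 + k)))
b(T, K) = 1 + K + T (b(T, K) = (K + T) + 1² = (K + T) + 1 = 1 + K + T)
Z(25)*b(66, G(7)) = -7*(1 + 1/(2*(-3 + 7)) + 66) = -7*(1 + (½)/4 + 66) = -7*(1 + (½)*(¼) + 66) = -7*(1 + ⅛ + 66) = -7*537/8 = -3759/8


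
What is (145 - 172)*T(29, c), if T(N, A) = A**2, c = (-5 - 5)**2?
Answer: -270000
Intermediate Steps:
c = 100 (c = (-10)**2 = 100)
(145 - 172)*T(29, c) = (145 - 172)*100**2 = -27*10000 = -270000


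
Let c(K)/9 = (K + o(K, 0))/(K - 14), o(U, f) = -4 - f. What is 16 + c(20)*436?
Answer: 10480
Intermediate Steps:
c(K) = 9*(-4 + K)/(-14 + K) (c(K) = 9*((K + (-4 - 1*0))/(K - 14)) = 9*((K + (-4 + 0))/(-14 + K)) = 9*((K - 4)/(-14 + K)) = 9*((-4 + K)/(-14 + K)) = 9*(-4 + K)/(-14 + K))
16 + c(20)*436 = 16 + (9*(-4 + 20)/(-14 + 20))*436 = 16 + (9*16/6)*436 = 16 + (9*(⅙)*16)*436 = 16 + 24*436 = 16 + 10464 = 10480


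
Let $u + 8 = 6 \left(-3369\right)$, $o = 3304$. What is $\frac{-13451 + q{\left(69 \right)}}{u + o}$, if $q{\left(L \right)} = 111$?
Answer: $\frac{6670}{8459} \approx 0.78851$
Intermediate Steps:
$u = -20222$ ($u = -8 + 6 \left(-3369\right) = -8 - 20214 = -20222$)
$\frac{-13451 + q{\left(69 \right)}}{u + o} = \frac{-13451 + 111}{-20222 + 3304} = - \frac{13340}{-16918} = \left(-13340\right) \left(- \frac{1}{16918}\right) = \frac{6670}{8459}$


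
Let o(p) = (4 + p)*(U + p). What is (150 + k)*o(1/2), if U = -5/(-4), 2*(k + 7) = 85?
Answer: 23373/16 ≈ 1460.8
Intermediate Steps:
k = 71/2 (k = -7 + (1/2)*85 = -7 + 85/2 = 71/2 ≈ 35.500)
U = 5/4 (U = -5*(-1/4) = 5/4 ≈ 1.2500)
o(p) = (4 + p)*(5/4 + p)
(150 + k)*o(1/2) = (150 + 71/2)*(5 + (1/2)**2 + (21/4)/2) = 371*(5 + (1/2)**2 + (21/4)*(1/2))/2 = 371*(5 + 1/4 + 21/8)/2 = (371/2)*(63/8) = 23373/16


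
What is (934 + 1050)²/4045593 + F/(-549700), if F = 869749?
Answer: -43706146547/71737499100 ≈ -0.60925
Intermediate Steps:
(934 + 1050)²/4045593 + F/(-549700) = (934 + 1050)²/4045593 + 869749/(-549700) = 1984²*(1/4045593) + 869749*(-1/549700) = 3936256*(1/4045593) - 869749/549700 = 126976/130503 - 869749/549700 = -43706146547/71737499100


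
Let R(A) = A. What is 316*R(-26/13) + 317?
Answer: -315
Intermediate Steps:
316*R(-26/13) + 317 = 316*(-26/13) + 317 = 316*(-26*1/13) + 317 = 316*(-2) + 317 = -632 + 317 = -315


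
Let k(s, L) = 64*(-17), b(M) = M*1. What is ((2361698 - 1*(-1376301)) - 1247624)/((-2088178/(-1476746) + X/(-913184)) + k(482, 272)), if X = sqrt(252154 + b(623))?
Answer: -58583827787699201454148260480000/25560955580479817711600973827 + 413288576975249651972000*sqrt(252777)/178926689063358723981206816789 ≈ -2291.9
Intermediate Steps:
b(M) = M
k(s, L) = -1088
X = sqrt(252777) (X = sqrt(252154 + 623) = sqrt(252777) ≈ 502.77)
((2361698 - 1*(-1376301)) - 1247624)/((-2088178/(-1476746) + X/(-913184)) + k(482, 272)) = ((2361698 - 1*(-1376301)) - 1247624)/((-2088178/(-1476746) + sqrt(252777)/(-913184)) - 1088) = ((2361698 + 1376301) - 1247624)/((-2088178*(-1/1476746) + sqrt(252777)*(-1/913184)) - 1088) = (3737999 - 1247624)/((1044089/738373 - sqrt(252777)/913184) - 1088) = 2490375/(-802305735/738373 - sqrt(252777)/913184)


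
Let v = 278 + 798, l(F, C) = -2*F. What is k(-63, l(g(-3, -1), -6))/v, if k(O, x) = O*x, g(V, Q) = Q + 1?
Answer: 0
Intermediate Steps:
g(V, Q) = 1 + Q
v = 1076
k(-63, l(g(-3, -1), -6))/v = -(-126)*(1 - 1)/1076 = -(-126)*0*(1/1076) = -63*0*(1/1076) = 0*(1/1076) = 0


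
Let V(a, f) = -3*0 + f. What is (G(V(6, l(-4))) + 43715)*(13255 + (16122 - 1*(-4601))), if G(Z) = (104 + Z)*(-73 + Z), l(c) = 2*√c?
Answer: 1226843646 + 4213272*I ≈ 1.2268e+9 + 4.2133e+6*I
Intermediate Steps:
V(a, f) = f (V(a, f) = 0 + f = f)
G(Z) = (-73 + Z)*(104 + Z)
(G(V(6, l(-4))) + 43715)*(13255 + (16122 - 1*(-4601))) = ((-7592 + (2*√(-4))² + 31*(2*√(-4))) + 43715)*(13255 + (16122 - 1*(-4601))) = ((-7592 + (2*(2*I))² + 31*(2*(2*I))) + 43715)*(13255 + (16122 + 4601)) = ((-7592 + (4*I)² + 31*(4*I)) + 43715)*(13255 + 20723) = ((-7592 - 16 + 124*I) + 43715)*33978 = ((-7608 + 124*I) + 43715)*33978 = (36107 + 124*I)*33978 = 1226843646 + 4213272*I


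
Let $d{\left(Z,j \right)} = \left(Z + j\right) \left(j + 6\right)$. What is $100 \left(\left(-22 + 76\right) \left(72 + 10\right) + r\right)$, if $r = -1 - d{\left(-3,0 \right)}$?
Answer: $444500$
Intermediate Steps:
$d{\left(Z,j \right)} = \left(6 + j\right) \left(Z + j\right)$ ($d{\left(Z,j \right)} = \left(Z + j\right) \left(6 + j\right) = \left(6 + j\right) \left(Z + j\right)$)
$r = 17$ ($r = -1 - \left(0^{2} + 6 \left(-3\right) + 6 \cdot 0 - 0\right) = -1 - \left(0 - 18 + 0 + 0\right) = -1 - -18 = -1 + 18 = 17$)
$100 \left(\left(-22 + 76\right) \left(72 + 10\right) + r\right) = 100 \left(\left(-22 + 76\right) \left(72 + 10\right) + 17\right) = 100 \left(54 \cdot 82 + 17\right) = 100 \left(4428 + 17\right) = 100 \cdot 4445 = 444500$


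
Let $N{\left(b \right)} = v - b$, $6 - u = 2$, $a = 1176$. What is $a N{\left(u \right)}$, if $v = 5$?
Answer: $1176$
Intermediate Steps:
$u = 4$ ($u = 6 - 2 = 4$)
$N{\left(b \right)} = 5 - b$
$a N{\left(u \right)} = 1176 \left(5 - 4\right) = 1176 \cdot 1 = 1176$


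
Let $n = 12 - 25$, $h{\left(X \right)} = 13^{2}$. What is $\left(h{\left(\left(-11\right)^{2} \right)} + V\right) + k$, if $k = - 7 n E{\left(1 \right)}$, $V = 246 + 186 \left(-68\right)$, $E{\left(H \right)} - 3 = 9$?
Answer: $-11141$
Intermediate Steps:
$E{\left(H \right)} = 12$ ($E{\left(H \right)} = 3 + 9 = 12$)
$h{\left(X \right)} = 169$
$V = -12402$ ($V = 246 - 12648 = -12402$)
$n = -13$
$k = 1092$ ($k = \left(-7\right) \left(-13\right) 12 = 91 \cdot 12 = 1092$)
$\left(h{\left(\left(-11\right)^{2} \right)} + V\right) + k = \left(169 - 12402\right) + 1092 = -12233 + 1092 = -11141$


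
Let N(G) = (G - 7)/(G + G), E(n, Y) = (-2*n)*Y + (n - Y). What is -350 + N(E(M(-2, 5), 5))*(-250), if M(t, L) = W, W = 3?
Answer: -16075/32 ≈ -502.34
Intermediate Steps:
M(t, L) = 3
E(n, Y) = n - Y - 2*Y*n (E(n, Y) = -2*Y*n + (n - Y) = n - Y - 2*Y*n)
N(G) = (-7 + G)/(2*G) (N(G) = (-7 + G)/((2*G)) = (-7 + G)*(1/(2*G)) = (-7 + G)/(2*G))
-350 + N(E(M(-2, 5), 5))*(-250) = -350 + ((-7 + (3 - 1*5 - 2*5*3))/(2*(3 - 1*5 - 2*5*3)))*(-250) = -350 + ((-7 + (3 - 5 - 30))/(2*(3 - 5 - 30)))*(-250) = -350 + ((½)*(-7 - 32)/(-32))*(-250) = -350 + ((½)*(-1/32)*(-39))*(-250) = -350 + (39/64)*(-250) = -350 - 4875/32 = -16075/32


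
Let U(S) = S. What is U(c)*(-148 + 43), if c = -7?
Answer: 735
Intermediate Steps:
U(c)*(-148 + 43) = -7*(-148 + 43) = -7*(-105) = 735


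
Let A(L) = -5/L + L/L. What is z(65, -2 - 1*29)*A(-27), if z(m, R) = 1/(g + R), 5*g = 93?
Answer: -80/837 ≈ -0.095579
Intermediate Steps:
g = 93/5 (g = (⅕)*93 = 93/5 ≈ 18.600)
A(L) = 1 - 5/L (A(L) = -5/L + 1 = 1 - 5/L)
z(m, R) = 1/(93/5 + R)
z(65, -2 - 1*29)*A(-27) = (5/(93 + 5*(-2 - 1*29)))*((-5 - 27)/(-27)) = (5/(93 + 5*(-2 - 29)))*(-1/27*(-32)) = (5/(93 + 5*(-31)))*(32/27) = (5/(93 - 155))*(32/27) = (5/(-62))*(32/27) = (5*(-1/62))*(32/27) = -5/62*32/27 = -80/837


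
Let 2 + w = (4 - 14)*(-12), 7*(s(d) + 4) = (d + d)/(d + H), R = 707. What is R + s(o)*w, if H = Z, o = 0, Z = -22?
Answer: 235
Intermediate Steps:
H = -22
s(d) = -4 + 2*d/(7*(-22 + d)) (s(d) = -4 + ((d + d)/(d - 22))/7 = -4 + ((2*d)/(-22 + d))/7 = -4 + (2*d/(-22 + d))/7 = -4 + 2*d/(7*(-22 + d)))
w = 118 (w = -2 + (4 - 14)*(-12) = -2 - 10*(-12) = -2 + 120 = 118)
R + s(o)*w = 707 + (2*(308 - 13*0)/(7*(-22 + 0)))*118 = 707 + ((2/7)*(308 + 0)/(-22))*118 = 707 + ((2/7)*(-1/22)*308)*118 = 707 - 4*118 = 707 - 472 = 235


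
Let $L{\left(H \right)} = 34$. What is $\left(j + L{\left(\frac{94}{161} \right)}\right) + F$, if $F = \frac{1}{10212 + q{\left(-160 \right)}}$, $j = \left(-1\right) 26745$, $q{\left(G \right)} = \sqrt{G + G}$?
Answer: $\frac{- 213688 \sqrt{5} + 272772731 i}{4 \left(- 2553 i + 2 \sqrt{5}\right)} \approx -26711.0 - 1.7881 \cdot 10^{-7} i$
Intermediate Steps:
$q{\left(G \right)} = \sqrt{2} \sqrt{G}$ ($q{\left(G \right)} = \sqrt{2 G} = \sqrt{2} \sqrt{G}$)
$j = -26745$
$F = \frac{1}{10212 + 8 i \sqrt{5}}$ ($F = \frac{1}{10212 + \sqrt{2} \sqrt{-160}} = \frac{1}{10212 + \sqrt{2} \cdot 4 i \sqrt{10}} = \frac{1}{10212 + 8 i \sqrt{5}} \approx 9.7924 \cdot 10^{-5} - 1.715 \cdot 10^{-7} i$)
$\left(j + L{\left(\frac{94}{161} \right)}\right) + F = \left(-26745 + 34\right) + \left(\frac{2553}{26071316} - \frac{i \sqrt{5}}{13035658}\right) = -26711 + \left(\frac{2553}{26071316} - \frac{i \sqrt{5}}{13035658}\right) = - \frac{696390919123}{26071316} - \frac{i \sqrt{5}}{13035658}$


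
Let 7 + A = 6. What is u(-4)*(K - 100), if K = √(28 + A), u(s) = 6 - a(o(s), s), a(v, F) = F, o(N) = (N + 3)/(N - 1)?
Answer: -1000 + 30*√3 ≈ -948.04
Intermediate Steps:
A = -1 (A = -7 + 6 = -1)
o(N) = (3 + N)/(-1 + N)
u(s) = 6 - s
K = 3*√3 (K = √(28 - 1) = √27 = 3*√3 ≈ 5.1962)
u(-4)*(K - 100) = (6 - 1*(-4))*(3*√3 - 100) = (6 + 4)*(-100 + 3*√3) = 10*(-100 + 3*√3) = -1000 + 30*√3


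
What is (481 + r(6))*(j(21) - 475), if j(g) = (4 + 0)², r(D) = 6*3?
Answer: -229041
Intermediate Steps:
r(D) = 18
j(g) = 16 (j(g) = 4² = 16)
(481 + r(6))*(j(21) - 475) = (481 + 18)*(16 - 475) = 499*(-459) = -229041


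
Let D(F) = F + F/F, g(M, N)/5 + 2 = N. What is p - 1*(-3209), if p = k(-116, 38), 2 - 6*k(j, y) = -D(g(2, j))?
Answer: 18667/6 ≈ 3111.2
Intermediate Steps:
g(M, N) = -10 + 5*N
D(F) = 1 + F (D(F) = F + 1 = 1 + F)
k(j, y) = -7/6 + 5*j/6 (k(j, y) = ⅓ - (-1)*(1 + (-10 + 5*j))/6 = ⅓ - (-1)*(-9 + 5*j)/6 = ⅓ - (9 - 5*j)/6 = ⅓ + (-3/2 + 5*j/6) = -7/6 + 5*j/6)
p = -587/6 (p = -7/6 + (⅚)*(-116) = -7/6 - 290/3 = -587/6 ≈ -97.833)
p - 1*(-3209) = -587/6 - 1*(-3209) = -587/6 + 3209 = 18667/6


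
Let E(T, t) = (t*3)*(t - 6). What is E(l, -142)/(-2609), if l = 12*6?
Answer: -63048/2609 ≈ -24.166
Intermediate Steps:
l = 72
E(T, t) = 3*t*(-6 + t) (E(T, t) = (3*t)*(-6 + t) = 3*t*(-6 + t))
E(l, -142)/(-2609) = (3*(-142)*(-6 - 142))/(-2609) = (3*(-142)*(-148))*(-1/2609) = 63048*(-1/2609) = -63048/2609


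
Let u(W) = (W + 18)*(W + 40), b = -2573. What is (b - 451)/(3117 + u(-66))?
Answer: -336/485 ≈ -0.69278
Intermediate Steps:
u(W) = (18 + W)*(40 + W)
(b - 451)/(3117 + u(-66)) = (-2573 - 451)/(3117 + (720 + (-66)² + 58*(-66))) = -3024/(3117 + (720 + 4356 - 3828)) = -3024/(3117 + 1248) = -3024/4365 = -3024*1/4365 = -336/485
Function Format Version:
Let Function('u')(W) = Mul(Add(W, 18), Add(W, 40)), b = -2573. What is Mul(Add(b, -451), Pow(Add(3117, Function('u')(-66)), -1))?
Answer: Rational(-336, 485) ≈ -0.69278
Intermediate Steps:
Function('u')(W) = Mul(Add(18, W), Add(40, W))
Mul(Add(b, -451), Pow(Add(3117, Function('u')(-66)), -1)) = Mul(Add(-2573, -451), Pow(Add(3117, Add(720, Pow(-66, 2), Mul(58, -66))), -1)) = Mul(-3024, Pow(Add(3117, Add(720, 4356, -3828)), -1)) = Mul(-3024, Pow(Add(3117, 1248), -1)) = Mul(-3024, Pow(4365, -1)) = Mul(-3024, Rational(1, 4365)) = Rational(-336, 485)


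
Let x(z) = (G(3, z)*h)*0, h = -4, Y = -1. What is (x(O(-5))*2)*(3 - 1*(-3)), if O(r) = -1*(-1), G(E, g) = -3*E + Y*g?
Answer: 0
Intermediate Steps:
G(E, g) = -g - 3*E (G(E, g) = -3*E - g = -g - 3*E)
O(r) = 1
x(z) = 0 (x(z) = ((-z - 3*3)*(-4))*0 = ((-z - 9)*(-4))*0 = ((-9 - z)*(-4))*0 = (36 + 4*z)*0 = 0)
(x(O(-5))*2)*(3 - 1*(-3)) = (0*2)*(3 - 1*(-3)) = 0*(3 + 3) = 0*6 = 0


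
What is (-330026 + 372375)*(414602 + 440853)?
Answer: 36227663795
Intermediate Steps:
(-330026 + 372375)*(414602 + 440853) = 42349*855455 = 36227663795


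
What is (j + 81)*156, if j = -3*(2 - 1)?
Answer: 12168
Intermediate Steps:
j = -3 (j = -3*1 = -3)
(j + 81)*156 = (-3 + 81)*156 = 78*156 = 12168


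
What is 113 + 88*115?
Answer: 10233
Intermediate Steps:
113 + 88*115 = 113 + 10120 = 10233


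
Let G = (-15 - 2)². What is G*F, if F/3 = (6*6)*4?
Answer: 124848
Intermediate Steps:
G = 289 (G = (-17)² = 289)
F = 432 (F = 3*((6*6)*4) = 3*(36*4) = 3*144 = 432)
G*F = 289*432 = 124848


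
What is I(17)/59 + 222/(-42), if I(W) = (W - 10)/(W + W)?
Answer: -74173/14042 ≈ -5.2822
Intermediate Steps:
I(W) = (-10 + W)/(2*W) (I(W) = (-10 + W)/((2*W)) = (-10 + W)*(1/(2*W)) = (-10 + W)/(2*W))
I(17)/59 + 222/(-42) = ((½)*(-10 + 17)/17)/59 + 222/(-42) = ((½)*(1/17)*7)*(1/59) + 222*(-1/42) = (7/34)*(1/59) - 37/7 = 7/2006 - 37/7 = -74173/14042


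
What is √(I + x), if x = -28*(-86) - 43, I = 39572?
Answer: √41937 ≈ 204.79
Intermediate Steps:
x = 2365 (x = 2408 - 43 = 2365)
√(I + x) = √(39572 + 2365) = √41937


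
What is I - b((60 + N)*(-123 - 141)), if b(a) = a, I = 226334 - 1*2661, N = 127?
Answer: 273041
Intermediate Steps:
I = 223673 (I = 226334 - 2661 = 223673)
I - b((60 + N)*(-123 - 141)) = 223673 - (60 + 127)*(-123 - 141) = 223673 - 187*(-264) = 223673 - 1*(-49368) = 223673 + 49368 = 273041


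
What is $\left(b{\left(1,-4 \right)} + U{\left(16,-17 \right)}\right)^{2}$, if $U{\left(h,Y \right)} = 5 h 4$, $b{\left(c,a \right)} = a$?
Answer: $99856$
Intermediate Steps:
$U{\left(h,Y \right)} = 20 h$
$\left(b{\left(1,-4 \right)} + U{\left(16,-17 \right)}\right)^{2} = \left(-4 + 20 \cdot 16\right)^{2} = \left(-4 + 320\right)^{2} = 316^{2} = 99856$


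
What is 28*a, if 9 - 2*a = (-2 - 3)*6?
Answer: 546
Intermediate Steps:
a = 39/2 (a = 9/2 - (-2 - 3)*6/2 = 9/2 - (-5)*6/2 = 9/2 - ½*(-30) = 9/2 + 15 = 39/2 ≈ 19.500)
28*a = 28*(39/2) = 546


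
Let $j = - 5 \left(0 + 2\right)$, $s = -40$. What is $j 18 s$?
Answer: $7200$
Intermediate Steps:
$j = -10$ ($j = \left(-5\right) 2 = -10$)
$j 18 s = \left(-10\right) 18 \left(-40\right) = \left(-180\right) \left(-40\right) = 7200$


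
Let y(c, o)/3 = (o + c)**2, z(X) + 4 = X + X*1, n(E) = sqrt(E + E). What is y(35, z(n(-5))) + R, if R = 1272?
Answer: 4035 + 372*I*sqrt(10) ≈ 4035.0 + 1176.4*I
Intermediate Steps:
n(E) = sqrt(2)*sqrt(E) (n(E) = sqrt(2*E) = sqrt(2)*sqrt(E))
z(X) = -4 + 2*X (z(X) = -4 + (X + X*1) = -4 + (X + X) = -4 + 2*X)
y(c, o) = 3*(c + o)**2 (y(c, o) = 3*(o + c)**2 = 3*(c + o)**2)
y(35, z(n(-5))) + R = 3*(35 + (-4 + 2*(sqrt(2)*sqrt(-5))))**2 + 1272 = 3*(35 + (-4 + 2*(sqrt(2)*(I*sqrt(5)))))**2 + 1272 = 3*(35 + (-4 + 2*(I*sqrt(10))))**2 + 1272 = 3*(35 + (-4 + 2*I*sqrt(10)))**2 + 1272 = 3*(31 + 2*I*sqrt(10))**2 + 1272 = 1272 + 3*(31 + 2*I*sqrt(10))**2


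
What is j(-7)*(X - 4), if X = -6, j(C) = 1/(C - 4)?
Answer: 10/11 ≈ 0.90909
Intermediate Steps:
j(C) = 1/(-4 + C)
j(-7)*(X - 4) = (-6 - 4)/(-4 - 7) = -10/(-11) = -1/11*(-10) = 10/11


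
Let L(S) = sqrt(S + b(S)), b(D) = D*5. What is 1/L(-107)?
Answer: -I*sqrt(642)/642 ≈ -0.039467*I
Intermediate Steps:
b(D) = 5*D
L(S) = sqrt(6)*sqrt(S) (L(S) = sqrt(S + 5*S) = sqrt(6*S) = sqrt(6)*sqrt(S))
1/L(-107) = 1/(sqrt(6)*sqrt(-107)) = 1/(sqrt(6)*(I*sqrt(107))) = 1/(I*sqrt(642)) = -I*sqrt(642)/642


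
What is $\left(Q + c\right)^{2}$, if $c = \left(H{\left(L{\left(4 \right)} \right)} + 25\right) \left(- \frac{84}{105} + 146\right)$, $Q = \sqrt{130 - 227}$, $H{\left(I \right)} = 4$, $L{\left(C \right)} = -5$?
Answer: $\frac{443268491}{25} + \frac{42108 i \sqrt{97}}{5} \approx 1.7731 \cdot 10^{7} + 82943.0 i$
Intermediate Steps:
$Q = i \sqrt{97}$ ($Q = \sqrt{-97} = i \sqrt{97} \approx 9.8489 i$)
$c = \frac{21054}{5}$ ($c = \left(4 + 25\right) \left(- \frac{84}{105} + 146\right) = 29 \left(\left(-84\right) \frac{1}{105} + 146\right) = 29 \left(- \frac{4}{5} + 146\right) = 29 \cdot \frac{726}{5} = \frac{21054}{5} \approx 4210.8$)
$\left(Q + c\right)^{2} = \left(i \sqrt{97} + \frac{21054}{5}\right)^{2} = \left(\frac{21054}{5} + i \sqrt{97}\right)^{2}$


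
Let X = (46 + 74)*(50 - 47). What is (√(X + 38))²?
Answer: 398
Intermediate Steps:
X = 360 (X = 120*3 = 360)
(√(X + 38))² = (√(360 + 38))² = (√398)² = 398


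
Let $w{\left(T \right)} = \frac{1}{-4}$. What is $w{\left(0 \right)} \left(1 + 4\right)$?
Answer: $- \frac{5}{4} \approx -1.25$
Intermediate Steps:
$w{\left(T \right)} = - \frac{1}{4}$
$w{\left(0 \right)} \left(1 + 4\right) = - \frac{1 + 4}{4} = \left(- \frac{1}{4}\right) 5 = - \frac{5}{4}$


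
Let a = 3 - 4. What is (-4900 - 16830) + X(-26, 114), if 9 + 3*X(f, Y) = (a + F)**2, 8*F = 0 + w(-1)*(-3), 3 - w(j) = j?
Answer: -260771/12 ≈ -21731.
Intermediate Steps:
w(j) = 3 - j
a = -1
F = -3/2 (F = (0 + (3 - 1*(-1))*(-3))/8 = (0 + (3 + 1)*(-3))/8 = (0 + 4*(-3))/8 = (0 - 12)/8 = (1/8)*(-12) = -3/2 ≈ -1.5000)
X(f, Y) = -11/12 (X(f, Y) = -3 + (-1 - 3/2)**2/3 = -3 + (-5/2)**2/3 = -3 + (1/3)*(25/4) = -3 + 25/12 = -11/12)
(-4900 - 16830) + X(-26, 114) = (-4900 - 16830) - 11/12 = -21730 - 11/12 = -260771/12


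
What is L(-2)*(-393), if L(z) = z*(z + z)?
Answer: -3144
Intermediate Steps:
L(z) = 2*z² (L(z) = z*(2*z) = 2*z²)
L(-2)*(-393) = (2*(-2)²)*(-393) = (2*4)*(-393) = 8*(-393) = -3144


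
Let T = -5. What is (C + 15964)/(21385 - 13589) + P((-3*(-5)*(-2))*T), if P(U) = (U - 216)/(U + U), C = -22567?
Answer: -207953/194900 ≈ -1.0670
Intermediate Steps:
P(U) = (-216 + U)/(2*U) (P(U) = (-216 + U)/((2*U)) = (-216 + U)*(1/(2*U)) = (-216 + U)/(2*U))
(C + 15964)/(21385 - 13589) + P((-3*(-5)*(-2))*T) = (-22567 + 15964)/(21385 - 13589) + (-216 + (-3*(-5)*(-2))*(-5))/(2*(((-3*(-5)*(-2))*(-5)))) = -6603/7796 + (-216 + (15*(-2))*(-5))/(2*(((15*(-2))*(-5)))) = -6603*1/7796 + (-216 - 30*(-5))/(2*((-30*(-5)))) = -6603/7796 + (1/2)*(-216 + 150)/150 = -6603/7796 + (1/2)*(1/150)*(-66) = -6603/7796 - 11/50 = -207953/194900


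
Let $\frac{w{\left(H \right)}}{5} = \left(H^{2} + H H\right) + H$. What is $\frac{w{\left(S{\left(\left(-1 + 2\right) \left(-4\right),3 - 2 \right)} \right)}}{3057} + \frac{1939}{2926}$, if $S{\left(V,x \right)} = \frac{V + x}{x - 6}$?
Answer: $\frac{1415913}{2129710} \approx 0.66484$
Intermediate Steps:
$S{\left(V,x \right)} = \frac{V + x}{-6 + x}$
$w{\left(H \right)} = 5 H + 10 H^{2}$ ($w{\left(H \right)} = 5 \left(\left(H^{2} + H H\right) + H\right) = 5 \left(\left(H^{2} + H^{2}\right) + H\right) = 5 \left(2 H^{2} + H\right) = 5 \left(H + 2 H^{2}\right) = 5 H + 10 H^{2}$)
$\frac{w{\left(S{\left(\left(-1 + 2\right) \left(-4\right),3 - 2 \right)} \right)}}{3057} + \frac{1939}{2926} = \frac{5 \frac{\left(-1 + 2\right) \left(-4\right) + \left(3 - 2\right)}{-6 + \left(3 - 2\right)} \left(1 + 2 \frac{\left(-1 + 2\right) \left(-4\right) + \left(3 - 2\right)}{-6 + \left(3 - 2\right)}\right)}{3057} + \frac{1939}{2926} = 5 \frac{1 \left(-4\right) + 1}{-6 + 1} \left(1 + 2 \frac{1 \left(-4\right) + 1}{-6 + 1}\right) \frac{1}{3057} + 1939 \cdot \frac{1}{2926} = 5 \frac{-4 + 1}{-5} \left(1 + 2 \frac{-4 + 1}{-5}\right) \frac{1}{3057} + \frac{277}{418} = 5 \left(\left(- \frac{1}{5}\right) \left(-3\right)\right) \left(1 + 2 \left(\left(- \frac{1}{5}\right) \left(-3\right)\right)\right) \frac{1}{3057} + \frac{277}{418} = 5 \cdot \frac{3}{5} \left(1 + 2 \cdot \frac{3}{5}\right) \frac{1}{3057} + \frac{277}{418} = 5 \cdot \frac{3}{5} \left(1 + \frac{6}{5}\right) \frac{1}{3057} + \frac{277}{418} = 5 \cdot \frac{3}{5} \cdot \frac{11}{5} \cdot \frac{1}{3057} + \frac{277}{418} = \frac{33}{5} \cdot \frac{1}{3057} + \frac{277}{418} = \frac{11}{5095} + \frac{277}{418} = \frac{1415913}{2129710}$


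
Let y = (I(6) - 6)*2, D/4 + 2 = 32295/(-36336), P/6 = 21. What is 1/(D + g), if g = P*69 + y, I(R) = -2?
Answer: 3028/26241995 ≈ 0.00011539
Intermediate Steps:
P = 126 (P = 6*21 = 126)
D = -34989/3028 (D = -8 + 4*(32295/(-36336)) = -8 + 4*(32295*(-1/36336)) = -8 + 4*(-10765/12112) = -8 - 10765/3028 = -34989/3028 ≈ -11.555)
y = -16 (y = (-2 - 6)*2 = -8*2 = -16)
g = 8678 (g = 126*69 - 16 = 8694 - 16 = 8678)
1/(D + g) = 1/(-34989/3028 + 8678) = 1/(26241995/3028) = 3028/26241995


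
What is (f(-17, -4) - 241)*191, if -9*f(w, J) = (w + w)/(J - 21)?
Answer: -10363469/225 ≈ -46060.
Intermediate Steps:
f(w, J) = -2*w/(9*(-21 + J)) (f(w, J) = -(w + w)/(9*(J - 21)) = -2*w/(9*(-21 + J)))
(f(-17, -4) - 241)*191 = (-2*(-17)/(-189 + 9*(-4)) - 241)*191 = (-2*(-17)/(-189 - 36) - 241)*191 = (-2*(-17)/(-225) - 241)*191 = (-2*(-17)*(-1/225) - 241)*191 = (-34/225 - 241)*191 = -54259/225*191 = -10363469/225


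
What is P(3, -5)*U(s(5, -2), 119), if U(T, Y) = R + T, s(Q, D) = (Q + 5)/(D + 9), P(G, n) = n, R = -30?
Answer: 1000/7 ≈ 142.86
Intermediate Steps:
s(Q, D) = (5 + Q)/(9 + D)
U(T, Y) = -30 + T
P(3, -5)*U(s(5, -2), 119) = -5*(-30 + (5 + 5)/(9 - 2)) = -5*(-30 + 10/7) = -5*(-200/7) = 1000/7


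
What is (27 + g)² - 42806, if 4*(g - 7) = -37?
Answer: -675095/16 ≈ -42193.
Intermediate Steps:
g = -9/4 (g = 7 + (¼)*(-37) = 7 - 37/4 = -9/4 ≈ -2.2500)
(27 + g)² - 42806 = (27 - 9/4)² - 42806 = (99/4)² - 42806 = 9801/16 - 42806 = -675095/16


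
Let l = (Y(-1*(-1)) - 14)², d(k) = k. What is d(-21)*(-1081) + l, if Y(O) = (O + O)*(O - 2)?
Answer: 22957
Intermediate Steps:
Y(O) = 2*O*(-2 + O) (Y(O) = (2*O)*(-2 + O) = 2*O*(-2 + O))
l = 256 (l = (2*(-1*(-1))*(-2 - 1*(-1)) - 14)² = (2*1*(-2 + 1) - 14)² = (2*1*(-1) - 14)² = (-2 - 14)² = (-16)² = 256)
d(-21)*(-1081) + l = -21*(-1081) + 256 = 22701 + 256 = 22957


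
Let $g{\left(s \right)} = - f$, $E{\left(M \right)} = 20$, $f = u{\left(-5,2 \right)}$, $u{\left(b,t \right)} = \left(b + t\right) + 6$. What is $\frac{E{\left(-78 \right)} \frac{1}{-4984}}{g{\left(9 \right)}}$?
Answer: $\frac{5}{3738} \approx 0.0013376$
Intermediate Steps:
$u{\left(b,t \right)} = 6 + b + t$
$f = 3$ ($f = 6 - 5 + 2 = 3$)
$g{\left(s \right)} = -3$ ($g{\left(s \right)} = \left(-1\right) 3 = -3$)
$\frac{E{\left(-78 \right)} \frac{1}{-4984}}{g{\left(9 \right)}} = \frac{20 \frac{1}{-4984}}{-3} = 20 \left(- \frac{1}{4984}\right) \left(- \frac{1}{3}\right) = \left(- \frac{5}{1246}\right) \left(- \frac{1}{3}\right) = \frac{5}{3738}$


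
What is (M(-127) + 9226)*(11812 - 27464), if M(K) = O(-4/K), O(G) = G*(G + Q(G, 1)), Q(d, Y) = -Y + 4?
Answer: -2329138026488/16129 ≈ -1.4441e+8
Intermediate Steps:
Q(d, Y) = 4 - Y
O(G) = G*(3 + G) (O(G) = G*(G + (4 - 1*1)) = G*(G + (4 - 1)) = G*(G + 3) = G*(3 + G))
M(K) = -4*(3 - 4/K)/K (M(K) = (-4/K)*(3 - 4/K) = -4*(3 - 4/K)/K)
(M(-127) + 9226)*(11812 - 27464) = (4*(4 - 3*(-127))/(-127)**2 + 9226)*(11812 - 27464) = (4*(1/16129)*(4 + 381) + 9226)*(-15652) = (4*(1/16129)*385 + 9226)*(-15652) = (1540/16129 + 9226)*(-15652) = (148807694/16129)*(-15652) = -2329138026488/16129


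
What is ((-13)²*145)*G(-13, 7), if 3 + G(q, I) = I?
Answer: 98020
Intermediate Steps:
G(q, I) = -3 + I
((-13)²*145)*G(-13, 7) = ((-13)²*145)*(-3 + 7) = (169*145)*4 = 24505*4 = 98020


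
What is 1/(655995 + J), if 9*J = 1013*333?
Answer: 1/693476 ≈ 1.4420e-6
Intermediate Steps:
J = 37481 (J = (1013*333)/9 = (1/9)*337329 = 37481)
1/(655995 + J) = 1/(655995 + 37481) = 1/693476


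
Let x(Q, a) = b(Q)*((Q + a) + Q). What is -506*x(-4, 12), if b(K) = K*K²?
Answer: 129536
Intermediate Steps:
b(K) = K³
x(Q, a) = Q³*(a + 2*Q) (x(Q, a) = Q³*((Q + a) + Q) = Q³*(a + 2*Q))
-506*x(-4, 12) = -506*(-4)³*(12 + 2*(-4)) = -(-32384)*(12 - 8) = -(-32384)*4 = -506*(-256) = 129536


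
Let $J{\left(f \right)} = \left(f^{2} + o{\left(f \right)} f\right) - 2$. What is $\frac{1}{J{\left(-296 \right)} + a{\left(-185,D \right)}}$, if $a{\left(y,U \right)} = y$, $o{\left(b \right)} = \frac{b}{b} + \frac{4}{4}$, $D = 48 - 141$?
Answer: $\frac{1}{86837} \approx 1.1516 \cdot 10^{-5}$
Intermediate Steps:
$D = -93$ ($D = 48 - 141 = -93$)
$o{\left(b \right)} = 2$ ($o{\left(b \right)} = 1 + 4 \cdot \frac{1}{4} = 1 + 1 = 2$)
$J{\left(f \right)} = -2 + f^{2} + 2 f$ ($J{\left(f \right)} = \left(f^{2} + 2 f\right) - 2 = -2 + f^{2} + 2 f$)
$\frac{1}{J{\left(-296 \right)} + a{\left(-185,D \right)}} = \frac{1}{\left(-2 + \left(-296\right)^{2} + 2 \left(-296\right)\right) - 185} = \frac{1}{\left(-2 + 87616 - 592\right) - 185} = \frac{1}{87022 - 185} = \frac{1}{86837}$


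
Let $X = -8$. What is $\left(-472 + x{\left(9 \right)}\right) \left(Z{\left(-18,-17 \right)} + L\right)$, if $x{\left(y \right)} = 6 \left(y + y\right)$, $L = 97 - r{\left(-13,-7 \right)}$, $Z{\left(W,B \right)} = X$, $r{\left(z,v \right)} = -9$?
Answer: $-35672$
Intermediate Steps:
$Z{\left(W,B \right)} = -8$
$L = 106$ ($L = 97 - -9 = 97 + 9 = 106$)
$x{\left(y \right)} = 12 y$ ($x{\left(y \right)} = 6 \cdot 2 y = 12 y$)
$\left(-472 + x{\left(9 \right)}\right) \left(Z{\left(-18,-17 \right)} + L\right) = \left(-472 + 12 \cdot 9\right) \left(-8 + 106\right) = \left(-472 + 108\right) 98 = \left(-364\right) 98 = -35672$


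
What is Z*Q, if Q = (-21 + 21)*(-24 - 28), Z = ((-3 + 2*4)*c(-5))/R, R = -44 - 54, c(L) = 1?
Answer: 0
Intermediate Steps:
R = -98
Z = -5/98 (Z = ((-3 + 2*4)*1)/(-98) = ((-3 + 8)*1)*(-1/98) = (5*1)*(-1/98) = 5*(-1/98) = -5/98 ≈ -0.051020)
Q = 0 (Q = 0*(-52) = 0)
Z*Q = -5/98*0 = 0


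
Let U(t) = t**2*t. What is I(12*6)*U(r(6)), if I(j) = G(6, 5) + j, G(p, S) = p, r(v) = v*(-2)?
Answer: -134784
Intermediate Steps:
r(v) = -2*v
I(j) = 6 + j
U(t) = t**3
I(12*6)*U(r(6)) = (6 + 12*6)*(-2*6)**3 = (6 + 72)*(-12)**3 = 78*(-1728) = -134784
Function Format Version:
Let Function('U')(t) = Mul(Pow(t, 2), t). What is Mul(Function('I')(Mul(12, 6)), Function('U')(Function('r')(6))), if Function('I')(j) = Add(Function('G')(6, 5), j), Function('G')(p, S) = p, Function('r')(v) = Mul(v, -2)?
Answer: -134784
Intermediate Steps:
Function('r')(v) = Mul(-2, v)
Function('I')(j) = Add(6, j)
Function('U')(t) = Pow(t, 3)
Mul(Function('I')(Mul(12, 6)), Function('U')(Function('r')(6))) = Mul(Add(6, Mul(12, 6)), Pow(Mul(-2, 6), 3)) = Mul(Add(6, 72), Pow(-12, 3)) = Mul(78, -1728) = -134784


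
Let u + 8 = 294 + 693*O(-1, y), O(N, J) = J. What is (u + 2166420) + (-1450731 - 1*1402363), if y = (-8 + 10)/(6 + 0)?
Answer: -686157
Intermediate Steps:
y = ⅓ (y = 2/6 = 2*(⅙) = ⅓ ≈ 0.33333)
u = 517 (u = -8 + (294 + 693*(⅓)) = -8 + (294 + 231) = -8 + 525 = 517)
(u + 2166420) + (-1450731 - 1*1402363) = (517 + 2166420) + (-1450731 - 1*1402363) = 2166937 + (-1450731 - 1402363) = 2166937 - 2853094 = -686157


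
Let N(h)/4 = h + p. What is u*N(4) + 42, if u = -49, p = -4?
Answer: 42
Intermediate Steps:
N(h) = -16 + 4*h (N(h) = 4*(h - 4) = 4*(-4 + h) = -16 + 4*h)
u*N(4) + 42 = -49*(-16 + 4*4) + 42 = -49*(-16 + 16) + 42 = -49*0 + 42 = 0 + 42 = 42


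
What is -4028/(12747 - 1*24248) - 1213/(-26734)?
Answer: 2295005/5801278 ≈ 0.39560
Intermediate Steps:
-4028/(12747 - 1*24248) - 1213/(-26734) = -4028/(12747 - 24248) - 1213*(-1/26734) = -4028/(-11501) + 1213/26734 = -4028*(-1/11501) + 1213/26734 = 76/217 + 1213/26734 = 2295005/5801278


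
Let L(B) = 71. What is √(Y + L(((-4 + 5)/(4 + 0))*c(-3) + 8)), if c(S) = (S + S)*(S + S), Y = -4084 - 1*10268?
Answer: I*√14281 ≈ 119.5*I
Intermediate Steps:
Y = -14352 (Y = -4084 - 10268 = -14352)
c(S) = 4*S² (c(S) = (2*S)*(2*S) = 4*S²)
√(Y + L(((-4 + 5)/(4 + 0))*c(-3) + 8)) = √(-14352 + 71) = √(-14281) = I*√14281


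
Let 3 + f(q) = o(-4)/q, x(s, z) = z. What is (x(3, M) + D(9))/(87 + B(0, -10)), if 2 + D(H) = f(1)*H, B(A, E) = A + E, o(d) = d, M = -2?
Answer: -67/77 ≈ -0.87013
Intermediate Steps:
f(q) = -3 - 4/q
D(H) = -2 - 7*H (D(H) = -2 + (-3 - 4/1)*H = -2 + (-3 - 4*1)*H = -2 + (-3 - 4)*H = -2 - 7*H)
(x(3, M) + D(9))/(87 + B(0, -10)) = (-2 + (-2 - 7*9))/(87 + (0 - 10)) = (-2 + (-2 - 63))/(87 - 10) = (-2 - 65)/77 = -67*1/77 = -67/77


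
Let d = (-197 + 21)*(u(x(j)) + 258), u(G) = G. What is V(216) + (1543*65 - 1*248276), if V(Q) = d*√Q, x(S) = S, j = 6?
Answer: -147981 - 278784*√6 ≈ -8.3086e+5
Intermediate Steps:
d = -46464 (d = (-197 + 21)*(6 + 258) = -176*264 = -46464)
V(Q) = -46464*√Q
V(216) + (1543*65 - 1*248276) = -278784*√6 + (1543*65 - 1*248276) = -278784*√6 + (100295 - 248276) = -278784*√6 - 147981 = -147981 - 278784*√6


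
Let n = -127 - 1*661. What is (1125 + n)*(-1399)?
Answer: -471463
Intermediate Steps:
n = -788 (n = -127 - 661 = -788)
(1125 + n)*(-1399) = (1125 - 788)*(-1399) = 337*(-1399) = -471463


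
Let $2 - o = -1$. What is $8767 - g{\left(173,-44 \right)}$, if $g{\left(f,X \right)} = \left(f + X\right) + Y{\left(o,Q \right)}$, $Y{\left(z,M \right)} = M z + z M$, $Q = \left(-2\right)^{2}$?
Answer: $8614$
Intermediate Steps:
$o = 3$ ($o = 2 - -1 = 2 + 1 = 3$)
$Q = 4$
$Y{\left(z,M \right)} = 2 M z$ ($Y{\left(z,M \right)} = M z + M z = 2 M z$)
$g{\left(f,X \right)} = 24 + X + f$ ($g{\left(f,X \right)} = \left(f + X\right) + 2 \cdot 4 \cdot 3 = \left(X + f\right) + 24 = 24 + X + f$)
$8767 - g{\left(173,-44 \right)} = 8767 - \left(24 - 44 + 173\right) = 8767 - 153 = 8614$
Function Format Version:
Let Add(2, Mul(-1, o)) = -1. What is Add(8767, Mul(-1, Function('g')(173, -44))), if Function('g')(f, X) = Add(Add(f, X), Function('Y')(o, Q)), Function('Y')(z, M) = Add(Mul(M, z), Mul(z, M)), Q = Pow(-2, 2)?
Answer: 8614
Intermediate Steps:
o = 3 (o = Add(2, Mul(-1, -1)) = Add(2, 1) = 3)
Q = 4
Function('Y')(z, M) = Mul(2, M, z) (Function('Y')(z, M) = Add(Mul(M, z), Mul(M, z)) = Mul(2, M, z))
Function('g')(f, X) = Add(24, X, f) (Function('g')(f, X) = Add(Add(f, X), Mul(2, 4, 3)) = Add(Add(X, f), 24) = Add(24, X, f))
Add(8767, Mul(-1, Function('g')(173, -44))) = Add(8767, Mul(-1, Add(24, -44, 173))) = Add(8767, Mul(-1, 153)) = Add(8767, -153) = 8614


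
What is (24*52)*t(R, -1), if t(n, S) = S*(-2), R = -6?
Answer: 2496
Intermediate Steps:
t(n, S) = -2*S
(24*52)*t(R, -1) = (24*52)*(-2*(-1)) = 1248*2 = 2496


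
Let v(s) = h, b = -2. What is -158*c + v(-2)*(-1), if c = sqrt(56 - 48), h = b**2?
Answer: -4 - 316*sqrt(2) ≈ -450.89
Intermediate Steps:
h = 4 (h = (-2)**2 = 4)
v(s) = 4
c = 2*sqrt(2) (c = sqrt(8) = 2*sqrt(2) ≈ 2.8284)
-158*c + v(-2)*(-1) = -316*sqrt(2) + 4*(-1) = -316*sqrt(2) - 4 = -4 - 316*sqrt(2)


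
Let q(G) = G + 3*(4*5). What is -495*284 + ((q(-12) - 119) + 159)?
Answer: -140492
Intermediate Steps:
q(G) = 60 + G (q(G) = G + 3*20 = G + 60 = 60 + G)
-495*284 + ((q(-12) - 119) + 159) = -495*284 + (((60 - 12) - 119) + 159) = -140580 + ((48 - 119) + 159) = -140580 + (-71 + 159) = -140580 + 88 = -140492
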